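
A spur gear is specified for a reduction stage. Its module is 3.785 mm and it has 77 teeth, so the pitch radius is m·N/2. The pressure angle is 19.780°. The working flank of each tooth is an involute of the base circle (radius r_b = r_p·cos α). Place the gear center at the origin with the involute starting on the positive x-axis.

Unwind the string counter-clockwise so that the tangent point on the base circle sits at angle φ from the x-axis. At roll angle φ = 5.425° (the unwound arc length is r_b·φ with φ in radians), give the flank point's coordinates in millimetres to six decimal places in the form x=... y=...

pitch radius r_p = m·N/2 = 3.785·77/2 = 145.722500
base radius r_b = r_p·cos α = 145.722500·cos 19.780° = 137.124720
roll angle φ = 5.425° = 0.09468411 rad
x = r_b·(cos φ + φ·sin φ) = 137.124720·(0.99552081 + 0.09468411·0.09454270) = 137.738010
y = r_b·(sin φ − φ·cos φ) = 137.124720·(0.09454270 − 0.09468411·0.99552081) = 0.038765

x=137.738010 y=0.038765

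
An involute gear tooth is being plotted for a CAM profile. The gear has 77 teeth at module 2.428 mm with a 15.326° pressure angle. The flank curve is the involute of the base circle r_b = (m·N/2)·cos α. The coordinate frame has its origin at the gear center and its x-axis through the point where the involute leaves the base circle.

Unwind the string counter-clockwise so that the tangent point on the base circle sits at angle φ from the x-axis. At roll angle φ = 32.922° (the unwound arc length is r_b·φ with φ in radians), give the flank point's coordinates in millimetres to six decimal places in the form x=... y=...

pitch radius r_p = m·N/2 = 2.428·77/2 = 93.478000
base radius r_b = r_p·cos α = 93.478000·cos 15.326° = 90.153696
roll angle φ = 32.922° = 0.57459730 rad
x = r_b·(cos φ + φ·sin φ) = 90.153696·(0.83941124 + 0.57459730·0.54349680) = 103.830285
y = r_b·(sin φ − φ·cos φ) = 90.153696·(0.54349680 − 0.57459730·0.83941124) = 5.515006

x=103.830285 y=5.515006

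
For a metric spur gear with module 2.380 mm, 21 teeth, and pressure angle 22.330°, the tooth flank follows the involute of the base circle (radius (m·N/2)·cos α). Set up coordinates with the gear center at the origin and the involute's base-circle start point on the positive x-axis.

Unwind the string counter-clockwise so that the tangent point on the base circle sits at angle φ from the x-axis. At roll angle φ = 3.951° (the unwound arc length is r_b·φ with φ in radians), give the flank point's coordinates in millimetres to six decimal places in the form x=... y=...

pitch radius r_p = m·N/2 = 2.380·21/2 = 24.990000
base radius r_b = r_p·cos α = 24.990000·cos 22.330° = 23.116023
roll angle φ = 3.951° = 0.06895796 rad
x = r_b·(cos φ + φ·sin φ) = 23.116023·(0.99762334 + 0.06895796·0.06890332) = 23.170918
y = r_b·(sin φ − φ·cos φ) = 23.116023·(0.06890332 − 0.06895796·0.99762334) = 0.002525

x=23.170918 y=0.002525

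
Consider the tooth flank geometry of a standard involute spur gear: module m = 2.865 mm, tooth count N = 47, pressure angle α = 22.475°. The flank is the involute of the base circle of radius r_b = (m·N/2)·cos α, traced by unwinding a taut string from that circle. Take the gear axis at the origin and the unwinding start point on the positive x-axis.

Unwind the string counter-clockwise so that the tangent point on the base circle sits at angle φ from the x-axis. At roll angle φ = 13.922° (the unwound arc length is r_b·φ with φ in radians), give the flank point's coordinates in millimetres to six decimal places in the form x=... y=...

pitch radius r_p = m·N/2 = 2.865·47/2 = 67.327500
base radius r_b = r_p·cos α = 67.327500·cos 22.475° = 62.213735
roll angle φ = 13.922° = 0.24298474 rad
x = r_b·(cos φ + φ·sin φ) = 62.213735·(0.97062417 + 0.24298474·0.24060075) = 64.023314
y = r_b·(sin φ − φ·cos φ) = 62.213735·(0.24060075 − 0.24298474·0.97062417) = 0.295757

x=64.023314 y=0.295757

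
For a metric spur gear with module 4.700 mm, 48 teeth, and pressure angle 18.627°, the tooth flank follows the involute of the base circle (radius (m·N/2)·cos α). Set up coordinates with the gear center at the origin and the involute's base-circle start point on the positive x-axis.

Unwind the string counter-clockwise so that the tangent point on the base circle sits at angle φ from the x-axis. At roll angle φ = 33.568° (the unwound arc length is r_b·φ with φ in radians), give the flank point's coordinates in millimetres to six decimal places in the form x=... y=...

x=123.691874 y=6.922274

pitch radius r_p = m·N/2 = 4.700·48/2 = 112.800000
base radius r_b = r_p·cos α = 112.800000·cos 18.627° = 106.891310
roll angle φ = 33.568° = 0.58587212 rad
x = r_b·(cos φ + φ·sin φ) = 106.891310·(0.83323018 + 0.58587212·0.55292627) = 123.691874
y = r_b·(sin φ − φ·cos φ) = 106.891310·(0.55292627 − 0.58587212·0.83323018) = 6.922274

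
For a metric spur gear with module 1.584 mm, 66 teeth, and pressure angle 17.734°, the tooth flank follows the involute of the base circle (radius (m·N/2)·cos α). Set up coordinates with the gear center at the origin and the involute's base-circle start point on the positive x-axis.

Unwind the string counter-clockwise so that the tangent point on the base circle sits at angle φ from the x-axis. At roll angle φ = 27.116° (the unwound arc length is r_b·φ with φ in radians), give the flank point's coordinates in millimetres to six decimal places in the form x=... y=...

x=55.055460 y=1.720103

pitch radius r_p = m·N/2 = 1.584·66/2 = 52.272000
base radius r_b = r_p·cos α = 52.272000·cos 17.734° = 49.788081
roll angle φ = 27.116° = 0.47326348 rad
x = r_b·(cos φ + φ·sin φ) = 49.788081·(0.89008556 + 0.47326348·0.45579348) = 55.055460
y = r_b·(sin φ − φ·cos φ) = 49.788081·(0.45579348 − 0.47326348·0.89008556) = 1.720103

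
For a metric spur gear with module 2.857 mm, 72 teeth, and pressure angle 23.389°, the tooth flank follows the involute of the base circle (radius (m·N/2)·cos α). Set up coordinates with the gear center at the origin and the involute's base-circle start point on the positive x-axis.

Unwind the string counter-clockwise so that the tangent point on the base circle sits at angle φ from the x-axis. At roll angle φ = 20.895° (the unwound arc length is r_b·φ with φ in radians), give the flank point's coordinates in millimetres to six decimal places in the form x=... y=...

pitch radius r_p = m·N/2 = 2.857·72/2 = 102.852000
base radius r_b = r_p·cos α = 102.852000·cos 23.389° = 94.400739
roll angle φ = 20.895° = 0.36468655 rad
x = r_b·(cos φ + φ·sin φ) = 94.400739·(0.93423560 + 0.36468655·0.35665647) = 100.471030
y = r_b·(sin φ − φ·cos φ) = 94.400739·(0.35665647 − 0.36468655·0.93423560) = 1.506005

x=100.471030 y=1.506005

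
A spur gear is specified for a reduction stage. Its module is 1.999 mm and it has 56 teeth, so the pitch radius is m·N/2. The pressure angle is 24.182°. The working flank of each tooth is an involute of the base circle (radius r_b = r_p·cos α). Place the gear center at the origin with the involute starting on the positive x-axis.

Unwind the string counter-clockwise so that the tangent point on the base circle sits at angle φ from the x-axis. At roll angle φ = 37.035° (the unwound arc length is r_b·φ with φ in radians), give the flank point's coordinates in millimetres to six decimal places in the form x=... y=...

x=60.638598 y=4.407346

pitch radius r_p = m·N/2 = 1.999·56/2 = 55.972000
base radius r_b = r_p·cos α = 55.972000·cos 24.182° = 51.060393
roll angle φ = 37.035° = 0.64638269 rad
x = r_b·(cos φ + φ·sin φ) = 51.060393·(0.79826773 + 0.64638269·0.60230277) = 60.638598
y = r_b·(sin φ − φ·cos φ) = 51.060393·(0.60230277 − 0.64638269·0.79826773) = 4.407346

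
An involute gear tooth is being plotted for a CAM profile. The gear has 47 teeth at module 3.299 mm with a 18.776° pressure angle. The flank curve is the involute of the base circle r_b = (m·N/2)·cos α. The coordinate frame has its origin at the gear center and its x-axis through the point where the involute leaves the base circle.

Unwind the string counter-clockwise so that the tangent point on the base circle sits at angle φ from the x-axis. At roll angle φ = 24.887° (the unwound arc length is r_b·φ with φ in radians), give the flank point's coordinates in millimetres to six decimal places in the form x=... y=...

pitch radius r_p = m·N/2 = 3.299·47/2 = 77.526500
base radius r_b = r_p·cos α = 77.526500·cos 18.776° = 73.400863
roll angle φ = 24.887° = 0.43436009 rad
x = r_b·(cos φ + φ·sin φ) = 73.400863·(0.90713952 + 0.43436009·0.42083000) = 80.001896
y = r_b·(sin φ − φ·cos φ) = 73.400863·(0.42083000 − 0.43436009·0.90713952) = 1.967495

x=80.001896 y=1.967495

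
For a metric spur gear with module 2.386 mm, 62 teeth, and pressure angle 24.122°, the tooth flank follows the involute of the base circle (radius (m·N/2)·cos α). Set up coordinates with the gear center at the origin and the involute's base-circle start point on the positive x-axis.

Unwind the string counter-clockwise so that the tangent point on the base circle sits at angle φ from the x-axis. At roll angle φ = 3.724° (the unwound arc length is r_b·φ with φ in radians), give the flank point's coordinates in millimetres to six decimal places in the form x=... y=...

x=67.649532 y=0.006176

pitch radius r_p = m·N/2 = 2.386·62/2 = 73.966000
base radius r_b = r_p·cos α = 73.966000·cos 24.122° = 67.507091
roll angle φ = 3.724° = 0.06499606 rad
x = r_b·(cos φ + φ·sin φ) = 67.507091·(0.99788850 + 0.06499606·0.06495031) = 67.649532
y = r_b·(sin φ − φ·cos φ) = 67.507091·(0.06495031 − 0.06499606·0.99788850) = 0.006176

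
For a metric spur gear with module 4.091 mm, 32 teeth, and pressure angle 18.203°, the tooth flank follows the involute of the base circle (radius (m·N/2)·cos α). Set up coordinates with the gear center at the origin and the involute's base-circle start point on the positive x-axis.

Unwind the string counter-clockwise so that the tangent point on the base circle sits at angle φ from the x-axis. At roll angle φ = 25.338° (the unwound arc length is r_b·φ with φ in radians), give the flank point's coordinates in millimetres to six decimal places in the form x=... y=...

x=67.966498 y=1.757775

pitch radius r_p = m·N/2 = 4.091·32/2 = 65.456000
base radius r_b = r_p·cos α = 65.456000·cos 18.203° = 62.180300
roll angle φ = 25.338° = 0.44223153 rad
x = r_b·(cos φ + φ·sin φ) = 62.180300·(0.90379892 + 0.44223153·0.42795738) = 67.966498
y = r_b·(sin φ − φ·cos φ) = 62.180300·(0.42795738 − 0.44223153·0.90379892) = 1.757775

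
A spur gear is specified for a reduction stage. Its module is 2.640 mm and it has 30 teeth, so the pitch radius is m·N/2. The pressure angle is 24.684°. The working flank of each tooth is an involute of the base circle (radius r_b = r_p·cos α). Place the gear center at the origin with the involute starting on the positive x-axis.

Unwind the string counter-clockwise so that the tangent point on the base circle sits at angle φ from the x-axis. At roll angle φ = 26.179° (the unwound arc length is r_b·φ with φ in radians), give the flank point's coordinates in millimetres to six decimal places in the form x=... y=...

x=39.543651 y=1.120356

pitch radius r_p = m·N/2 = 2.640·30/2 = 39.600000
base radius r_b = r_p·cos α = 39.600000·cos 24.684° = 35.981543
roll angle φ = 26.179° = 0.45690974 rad
x = r_b·(cos φ + φ·sin φ) = 35.981543·(0.89742013 + 0.45690974·0.44117696) = 39.543651
y = r_b·(sin φ − φ·cos φ) = 35.981543·(0.44117696 − 0.45690974·0.89742013) = 1.120356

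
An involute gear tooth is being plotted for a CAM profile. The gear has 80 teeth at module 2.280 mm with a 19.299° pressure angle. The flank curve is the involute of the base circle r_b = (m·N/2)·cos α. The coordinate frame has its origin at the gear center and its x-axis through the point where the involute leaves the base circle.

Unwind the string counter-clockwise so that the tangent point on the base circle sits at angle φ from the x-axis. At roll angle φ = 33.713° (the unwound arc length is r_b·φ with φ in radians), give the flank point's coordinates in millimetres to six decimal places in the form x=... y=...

pitch radius r_p = m·N/2 = 2.280·80/2 = 91.200000
base radius r_b = r_p·cos α = 91.200000·cos 19.299° = 86.075173
roll angle φ = 33.713° = 0.58840285 rad
x = r_b·(cos φ + φ·sin φ) = 86.075173·(0.83182821 + 0.58840285·0.55503318) = 99.710454
y = r_b·(sin φ − φ·cos φ) = 86.075173·(0.55503318 − 0.58840285·0.83182821) = 5.645076

x=99.710454 y=5.645076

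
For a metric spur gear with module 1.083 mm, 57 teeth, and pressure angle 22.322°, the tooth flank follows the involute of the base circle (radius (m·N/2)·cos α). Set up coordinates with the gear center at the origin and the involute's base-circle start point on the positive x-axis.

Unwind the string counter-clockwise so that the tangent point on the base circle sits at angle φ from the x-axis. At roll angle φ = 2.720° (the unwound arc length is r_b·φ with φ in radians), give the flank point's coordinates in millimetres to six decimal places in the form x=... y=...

pitch radius r_p = m·N/2 = 1.083·57/2 = 30.865500
base radius r_b = r_p·cos α = 30.865500·cos 22.322° = 28.552561
roll angle φ = 2.720° = 0.04747296 rad
x = r_b·(cos φ + φ·sin φ) = 28.552561·(0.99887337 + 0.04747296·0.04745513) = 28.584717
y = r_b·(sin φ − φ·cos φ) = 28.552561·(0.04745513 − 0.04747296·0.99887337) = 0.001018

x=28.584717 y=0.001018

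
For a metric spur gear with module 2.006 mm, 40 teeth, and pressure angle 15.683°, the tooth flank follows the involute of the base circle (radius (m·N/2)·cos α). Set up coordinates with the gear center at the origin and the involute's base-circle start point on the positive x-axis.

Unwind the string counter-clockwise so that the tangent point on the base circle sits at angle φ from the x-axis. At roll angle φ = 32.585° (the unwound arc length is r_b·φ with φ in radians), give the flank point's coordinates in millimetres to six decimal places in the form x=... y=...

x=44.376931 y=2.292642

pitch radius r_p = m·N/2 = 2.006·40/2 = 40.120000
base radius r_b = r_p·cos α = 40.120000·cos 15.683° = 38.626412
roll angle φ = 32.585° = 0.56871554 rad
x = r_b·(cos φ + φ·sin φ) = 38.626412·(0.84259342 + 0.56871554·0.53855021) = 44.376931
y = r_b·(sin φ − φ·cos φ) = 38.626412·(0.53855021 − 0.56871554·0.84259342) = 2.292642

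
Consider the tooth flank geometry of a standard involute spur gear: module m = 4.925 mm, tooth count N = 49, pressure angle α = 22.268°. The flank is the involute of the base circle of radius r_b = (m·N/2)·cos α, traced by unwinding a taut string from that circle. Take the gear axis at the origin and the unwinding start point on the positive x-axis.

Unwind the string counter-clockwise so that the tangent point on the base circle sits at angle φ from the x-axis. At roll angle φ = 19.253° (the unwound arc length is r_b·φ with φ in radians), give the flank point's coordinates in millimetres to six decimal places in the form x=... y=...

x=117.791075 y=1.396388

pitch radius r_p = m·N/2 = 4.925·49/2 = 120.662500
base radius r_b = r_p·cos α = 120.662500·cos 22.268° = 111.663672
roll angle φ = 19.253° = 0.33602824 rad
x = r_b·(cos φ + φ·sin φ) = 111.663672·(0.94407176 + 0.33602824·0.32974008) = 117.791075
y = r_b·(sin φ − φ·cos φ) = 111.663672·(0.32974008 − 0.33602824·0.94407176) = 1.396388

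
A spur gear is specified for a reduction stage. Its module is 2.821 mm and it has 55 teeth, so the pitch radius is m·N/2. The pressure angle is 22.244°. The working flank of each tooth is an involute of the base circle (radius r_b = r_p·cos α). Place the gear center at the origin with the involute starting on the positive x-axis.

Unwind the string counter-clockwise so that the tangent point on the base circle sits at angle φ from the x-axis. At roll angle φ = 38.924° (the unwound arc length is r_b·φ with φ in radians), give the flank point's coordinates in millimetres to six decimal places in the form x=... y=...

pitch radius r_p = m·N/2 = 2.821·55/2 = 77.577500
base radius r_b = r_p·cos α = 77.577500·cos 22.244° = 71.804194
roll angle φ = 38.924° = 0.67935196 rad
x = r_b·(cos φ + φ·sin φ) = 71.804194·(0.77798004 + 0.67935196·0.62828899) = 86.510368
y = r_b·(sin φ − φ·cos φ) = 71.804194·(0.62828899 − 0.67935196·0.77798004) = 7.163670

x=86.510368 y=7.163670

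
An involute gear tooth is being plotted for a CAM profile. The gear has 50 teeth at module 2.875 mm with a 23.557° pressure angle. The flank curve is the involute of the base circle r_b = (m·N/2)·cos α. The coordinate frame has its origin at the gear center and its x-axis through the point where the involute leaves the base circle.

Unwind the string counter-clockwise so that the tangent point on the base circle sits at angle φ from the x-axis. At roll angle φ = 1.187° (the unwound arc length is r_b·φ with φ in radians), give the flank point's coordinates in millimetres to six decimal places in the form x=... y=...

pitch radius r_p = m·N/2 = 2.875·50/2 = 71.875000
base radius r_b = r_p·cos α = 71.875000·cos 23.557° = 65.885148
roll angle φ = 1.187° = 0.02071706 rad
x = r_b·(cos φ + φ·sin φ) = 65.885148·(0.99978541 + 0.02071706·0.02071558) = 65.899285
y = r_b·(sin φ − φ·cos φ) = 65.885148·(0.02071558 − 0.02071706·0.99978541) = 0.000195

x=65.899285 y=0.000195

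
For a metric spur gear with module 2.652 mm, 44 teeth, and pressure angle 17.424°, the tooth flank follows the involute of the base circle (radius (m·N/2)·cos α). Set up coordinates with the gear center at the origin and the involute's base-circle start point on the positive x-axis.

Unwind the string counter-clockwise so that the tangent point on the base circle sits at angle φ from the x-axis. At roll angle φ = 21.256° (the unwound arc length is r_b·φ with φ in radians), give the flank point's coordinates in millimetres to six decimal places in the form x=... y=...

x=59.366839 y=0.934466

pitch radius r_p = m·N/2 = 2.652·44/2 = 58.344000
base radius r_b = r_p·cos α = 58.344000·cos 17.424° = 55.666885
roll angle φ = 21.256° = 0.37098719 rad
x = r_b·(cos φ + φ·sin φ) = 55.666885·(0.93196991 + 0.37098719·0.36253564) = 59.366839
y = r_b·(sin φ − φ·cos φ) = 55.666885·(0.36253564 − 0.37098719·0.93196991) = 0.934466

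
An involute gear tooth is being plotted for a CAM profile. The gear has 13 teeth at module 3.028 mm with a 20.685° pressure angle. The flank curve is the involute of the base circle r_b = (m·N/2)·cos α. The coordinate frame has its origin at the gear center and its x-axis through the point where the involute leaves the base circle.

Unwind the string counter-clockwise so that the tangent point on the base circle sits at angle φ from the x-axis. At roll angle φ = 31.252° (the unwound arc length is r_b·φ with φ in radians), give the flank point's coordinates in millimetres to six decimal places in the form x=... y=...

pitch radius r_p = m·N/2 = 3.028·13/2 = 19.682000
base radius r_b = r_p·cos α = 19.682000·cos 20.685° = 18.413230
roll angle φ = 31.252° = 0.54545030 rad
x = r_b·(cos φ + φ·sin φ) = 18.413230·(0.85489376 + 0.54545030·0.51880310) = 20.951955
y = r_b·(sin φ − φ·cos φ) = 18.413230·(0.51880310 − 0.54545030·0.85489376) = 0.966714

x=20.951955 y=0.966714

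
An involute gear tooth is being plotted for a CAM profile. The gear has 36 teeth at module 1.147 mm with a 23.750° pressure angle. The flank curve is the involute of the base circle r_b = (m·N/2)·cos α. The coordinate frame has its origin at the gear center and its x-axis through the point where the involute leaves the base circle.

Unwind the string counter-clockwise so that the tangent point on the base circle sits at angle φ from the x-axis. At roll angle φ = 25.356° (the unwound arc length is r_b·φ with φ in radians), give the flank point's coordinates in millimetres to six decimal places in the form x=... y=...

pitch radius r_p = m·N/2 = 1.147·36/2 = 20.646000
base radius r_b = r_p·cos α = 20.646000·cos 23.750° = 18.897521
roll angle φ = 25.356° = 0.44254569 rad
x = r_b·(cos φ + φ·sin φ) = 18.897521·(0.90366443 + 0.44254569·0.42824130) = 20.658406
y = r_b·(sin φ − φ·cos φ) = 18.897521·(0.42824130 − 0.44254569·0.90366443) = 0.535338

x=20.658406 y=0.535338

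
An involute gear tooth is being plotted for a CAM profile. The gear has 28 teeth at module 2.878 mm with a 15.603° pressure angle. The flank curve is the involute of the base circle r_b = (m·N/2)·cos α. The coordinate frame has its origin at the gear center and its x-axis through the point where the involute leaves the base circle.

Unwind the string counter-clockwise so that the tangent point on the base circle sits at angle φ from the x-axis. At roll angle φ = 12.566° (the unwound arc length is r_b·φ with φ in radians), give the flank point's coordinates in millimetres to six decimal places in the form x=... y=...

pitch radius r_p = m·N/2 = 2.878·28/2 = 40.292000
base radius r_b = r_p·cos α = 40.292000·cos 15.603° = 38.807179
roll angle φ = 12.566° = 0.21931807 rad
x = r_b·(cos φ + φ·sin φ) = 38.807179·(0.97604604 + 0.21931807·0.21756408) = 39.729306
y = r_b·(sin φ − φ·cos φ) = 38.807179·(0.21756408 − 0.21931807·0.97604604) = 0.135807

x=39.729306 y=0.135807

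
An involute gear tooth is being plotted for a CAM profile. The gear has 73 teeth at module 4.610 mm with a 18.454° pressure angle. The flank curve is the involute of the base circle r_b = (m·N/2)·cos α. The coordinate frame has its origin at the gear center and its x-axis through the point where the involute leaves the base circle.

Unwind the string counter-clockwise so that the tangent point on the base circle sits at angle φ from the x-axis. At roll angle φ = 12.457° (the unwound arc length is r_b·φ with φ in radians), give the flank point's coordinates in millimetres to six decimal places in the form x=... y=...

pitch radius r_p = m·N/2 = 4.610·73/2 = 168.265000
base radius r_b = r_p·cos α = 168.265000·cos 18.454° = 159.612494
roll angle φ = 12.457° = 0.21741566 rad
x = r_b·(cos φ + φ·sin φ) = 159.612494·(0.97645817 + 0.21741566·0.21570685) = 163.340438
y = r_b·(sin φ − φ·cos φ) = 159.612494·(0.21570685 − 0.21741566·0.97645817) = 0.544207

x=163.340438 y=0.544207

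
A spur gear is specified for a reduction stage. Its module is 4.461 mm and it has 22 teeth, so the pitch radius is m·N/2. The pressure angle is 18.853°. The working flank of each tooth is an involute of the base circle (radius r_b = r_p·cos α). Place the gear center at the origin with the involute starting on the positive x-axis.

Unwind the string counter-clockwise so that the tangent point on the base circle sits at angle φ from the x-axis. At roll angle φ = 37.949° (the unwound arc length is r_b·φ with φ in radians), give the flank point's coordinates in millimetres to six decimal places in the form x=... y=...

x=55.534163 y=4.303442

pitch radius r_p = m·N/2 = 4.461·22/2 = 49.071000
base radius r_b = r_p·cos α = 49.071000·cos 18.853° = 46.438378
roll angle φ = 37.949° = 0.66233500 rad
x = r_b·(cos φ + φ·sin φ) = 46.438378·(0.78855845 + 0.66233500·0.61495981) = 55.534163
y = r_b·(sin φ − φ·cos φ) = 46.438378·(0.61495981 − 0.66233500·0.78855845) = 4.303442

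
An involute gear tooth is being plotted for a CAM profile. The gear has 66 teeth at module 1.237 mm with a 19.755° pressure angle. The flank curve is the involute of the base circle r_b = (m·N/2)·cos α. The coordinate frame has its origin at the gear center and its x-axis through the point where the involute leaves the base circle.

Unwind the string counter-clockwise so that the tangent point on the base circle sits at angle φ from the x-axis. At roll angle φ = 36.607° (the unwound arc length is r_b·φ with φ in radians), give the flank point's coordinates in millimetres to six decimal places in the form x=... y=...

x=45.477677 y=3.205614

pitch radius r_p = m·N/2 = 1.237·66/2 = 40.821000
base radius r_b = r_p·cos α = 40.821000·cos 19.755° = 38.418542
roll angle φ = 36.607° = 0.63891268 rad
x = r_b·(cos φ + φ·sin φ) = 38.418542·(0.80274463 + 0.63891268·0.59632295) = 45.477677
y = r_b·(sin φ − φ·cos φ) = 38.418542·(0.59632295 − 0.63891268·0.80274463) = 3.205614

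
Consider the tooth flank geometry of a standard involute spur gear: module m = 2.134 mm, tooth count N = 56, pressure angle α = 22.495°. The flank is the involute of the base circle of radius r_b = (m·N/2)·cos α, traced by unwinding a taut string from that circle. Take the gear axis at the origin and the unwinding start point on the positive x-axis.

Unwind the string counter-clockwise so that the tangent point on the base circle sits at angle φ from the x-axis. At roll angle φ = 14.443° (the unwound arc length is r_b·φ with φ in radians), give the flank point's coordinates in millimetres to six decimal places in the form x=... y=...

x=56.931854 y=0.292890

pitch radius r_p = m·N/2 = 2.134·56/2 = 59.752000
base radius r_b = r_p·cos α = 59.752000·cos 22.495° = 55.205645
roll angle φ = 14.443° = 0.25207790 rad
x = r_b·(cos φ + φ·sin φ) = 55.205645·(0.96839625 + 0.25207790·0.24941673) = 56.931854
y = r_b·(sin φ − φ·cos φ) = 55.205645·(0.24941673 − 0.25207790·0.96839625) = 0.292890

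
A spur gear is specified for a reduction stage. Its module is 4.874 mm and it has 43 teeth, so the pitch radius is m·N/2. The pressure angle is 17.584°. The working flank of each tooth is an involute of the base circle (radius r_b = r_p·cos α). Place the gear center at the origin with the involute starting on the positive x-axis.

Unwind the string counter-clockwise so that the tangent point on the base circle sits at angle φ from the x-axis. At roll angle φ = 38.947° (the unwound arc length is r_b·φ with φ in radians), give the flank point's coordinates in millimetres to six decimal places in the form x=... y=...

pitch radius r_p = m·N/2 = 4.874·43/2 = 104.791000
base radius r_b = r_p·cos α = 104.791000·cos 17.584° = 99.894648
roll angle φ = 38.947° = 0.67975338 rad
x = r_b·(cos φ + φ·sin φ) = 99.894648·(0.77772777 + 0.67975338·0.62860124) = 120.375207
y = r_b·(sin φ − φ·cos φ) = 99.894648·(0.62860124 − 0.67975338·0.77772777) = 9.983288

x=120.375207 y=9.983288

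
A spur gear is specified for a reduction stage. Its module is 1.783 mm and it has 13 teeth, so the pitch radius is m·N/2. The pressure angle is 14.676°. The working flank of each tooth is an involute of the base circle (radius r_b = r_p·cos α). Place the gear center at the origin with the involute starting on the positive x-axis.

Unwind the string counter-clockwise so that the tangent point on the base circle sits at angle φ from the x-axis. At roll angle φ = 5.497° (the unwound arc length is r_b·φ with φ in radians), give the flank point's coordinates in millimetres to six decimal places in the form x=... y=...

pitch radius r_p = m·N/2 = 1.783·13/2 = 11.589500
base radius r_b = r_p·cos α = 11.589500·cos 14.676° = 11.211381
roll angle φ = 5.497° = 0.09594075 rad
x = r_b·(cos φ + φ·sin φ) = 11.211381·(0.99540122 + 0.09594075·0.09579363) = 11.262860
y = r_b·(sin φ − φ·cos φ) = 11.211381·(0.09579363 − 0.09594075·0.99540122) = 0.003297

x=11.262860 y=0.003297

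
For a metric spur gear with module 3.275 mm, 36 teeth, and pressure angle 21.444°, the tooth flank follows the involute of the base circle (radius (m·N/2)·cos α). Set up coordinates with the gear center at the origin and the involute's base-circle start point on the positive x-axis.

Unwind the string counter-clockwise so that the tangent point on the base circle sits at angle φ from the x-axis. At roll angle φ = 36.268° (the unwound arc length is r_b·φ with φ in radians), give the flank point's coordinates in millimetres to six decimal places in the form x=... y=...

x=64.784939 y=4.455619

pitch radius r_p = m·N/2 = 3.275·36/2 = 58.950000
base radius r_b = r_p·cos α = 58.950000·cos 21.444° = 54.869206
roll angle φ = 36.268° = 0.63299601 rad
x = r_b·(cos φ + φ·sin φ) = 54.869206·(0.80625880 + 0.63299601·0.59156297) = 64.784939
y = r_b·(sin φ − φ·cos φ) = 54.869206·(0.59156297 − 0.63299601·0.80625880) = 4.455619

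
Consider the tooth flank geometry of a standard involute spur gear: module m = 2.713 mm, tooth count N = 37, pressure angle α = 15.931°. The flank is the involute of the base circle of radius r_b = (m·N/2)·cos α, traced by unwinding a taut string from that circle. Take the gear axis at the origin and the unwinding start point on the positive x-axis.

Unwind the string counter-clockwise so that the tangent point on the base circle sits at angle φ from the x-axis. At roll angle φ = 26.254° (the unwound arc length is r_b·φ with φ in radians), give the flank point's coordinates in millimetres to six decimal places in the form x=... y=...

x=53.066696 y=1.515528

pitch radius r_p = m·N/2 = 2.713·37/2 = 50.190500
base radius r_b = r_p·cos α = 50.190500·cos 15.931° = 48.262831
roll angle φ = 26.254° = 0.45821874 rad
x = r_b·(cos φ + φ·sin φ) = 48.262831·(0.89684186 + 0.45821874·0.44235130) = 53.066696
y = r_b·(sin φ − φ·cos φ) = 48.262831·(0.44235130 − 0.45821874·0.89684186) = 1.515528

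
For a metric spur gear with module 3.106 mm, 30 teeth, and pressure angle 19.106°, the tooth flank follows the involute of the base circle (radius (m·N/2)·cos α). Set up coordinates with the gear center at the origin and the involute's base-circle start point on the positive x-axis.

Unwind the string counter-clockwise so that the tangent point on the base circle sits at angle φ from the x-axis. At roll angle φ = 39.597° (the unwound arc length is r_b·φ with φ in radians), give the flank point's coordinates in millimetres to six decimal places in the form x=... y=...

x=53.314361 y=4.616330

pitch radius r_p = m·N/2 = 3.106·30/2 = 46.590000
base radius r_b = r_p·cos α = 46.590000·cos 19.106° = 44.023573
roll angle φ = 39.597° = 0.69109802 rad
x = r_b·(cos φ + φ·sin φ) = 44.023573·(0.77054662 + 0.69109802·0.63738364) = 53.314361
y = r_b·(sin φ − φ·cos φ) = 44.023573·(0.63738364 − 0.69109802·0.77054662) = 4.616330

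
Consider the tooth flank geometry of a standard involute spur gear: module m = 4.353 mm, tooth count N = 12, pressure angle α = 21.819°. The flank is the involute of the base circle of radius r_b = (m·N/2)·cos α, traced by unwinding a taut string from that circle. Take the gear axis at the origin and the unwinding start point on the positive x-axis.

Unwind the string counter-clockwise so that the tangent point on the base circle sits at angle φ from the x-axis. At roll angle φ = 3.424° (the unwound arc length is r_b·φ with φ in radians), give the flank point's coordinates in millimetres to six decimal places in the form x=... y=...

x=24.290233 y=0.001724

pitch radius r_p = m·N/2 = 4.353·12/2 = 26.118000
base radius r_b = r_p·cos α = 26.118000·cos 21.819° = 24.246975
roll angle φ = 3.424° = 0.05976007 rad
x = r_b·(cos φ + φ·sin φ) = 24.246975·(0.99821490 + 0.05976007·0.05972451) = 24.290233
y = r_b·(sin φ − φ·cos φ) = 24.246975·(0.05972451 − 0.05976007·0.99821490) = 0.001724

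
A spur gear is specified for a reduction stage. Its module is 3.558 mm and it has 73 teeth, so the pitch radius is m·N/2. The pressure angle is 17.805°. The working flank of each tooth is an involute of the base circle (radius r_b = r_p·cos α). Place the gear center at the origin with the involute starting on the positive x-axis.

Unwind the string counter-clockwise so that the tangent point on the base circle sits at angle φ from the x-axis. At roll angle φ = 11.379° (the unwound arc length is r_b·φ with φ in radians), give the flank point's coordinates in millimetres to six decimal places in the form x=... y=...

pitch radius r_p = m·N/2 = 3.558·73/2 = 129.867000
base radius r_b = r_p·cos α = 129.867000·cos 17.805° = 123.646723
roll angle φ = 11.379° = 0.19860102 rad
x = r_b·(cos φ + φ·sin φ) = 123.646723·(0.98034355 + 0.19860102·0.19729804) = 126.061190
y = r_b·(sin φ − φ·cos φ) = 123.646723·(0.19729804 − 0.19860102·0.98034355) = 0.321582

x=126.061190 y=0.321582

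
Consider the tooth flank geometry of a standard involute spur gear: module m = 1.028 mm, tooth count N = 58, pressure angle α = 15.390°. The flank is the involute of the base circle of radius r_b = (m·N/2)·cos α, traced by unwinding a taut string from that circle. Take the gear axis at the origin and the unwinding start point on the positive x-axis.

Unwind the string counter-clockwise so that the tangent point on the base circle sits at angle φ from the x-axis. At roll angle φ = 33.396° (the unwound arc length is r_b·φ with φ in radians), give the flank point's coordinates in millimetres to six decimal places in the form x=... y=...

pitch radius r_p = m·N/2 = 1.028·58/2 = 29.812000
base radius r_b = r_p·cos α = 29.812000·cos 15.390° = 28.742993
roll angle φ = 33.396° = 0.58287016 rad
x = r_b·(cos φ + φ·sin φ) = 28.742993·(0.83488629 + 0.58287016·0.55042246) = 33.218597
y = r_b·(sin φ − φ·cos φ) = 28.742993·(0.55042246 − 0.58287016·0.83488629) = 1.833577

x=33.218597 y=1.833577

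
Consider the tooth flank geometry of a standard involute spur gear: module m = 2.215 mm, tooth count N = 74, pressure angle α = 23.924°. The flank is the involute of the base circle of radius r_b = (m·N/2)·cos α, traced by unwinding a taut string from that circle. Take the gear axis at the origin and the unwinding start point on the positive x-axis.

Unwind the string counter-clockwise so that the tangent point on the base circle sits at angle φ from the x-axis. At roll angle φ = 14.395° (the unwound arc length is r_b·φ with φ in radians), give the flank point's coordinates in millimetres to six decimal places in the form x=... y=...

x=77.240927 y=0.393517

pitch radius r_p = m·N/2 = 2.215·74/2 = 81.955000
base radius r_b = r_p·cos α = 81.955000·cos 23.924° = 74.913768
roll angle φ = 14.395° = 0.25124015 rad
x = r_b·(cos φ + φ·sin φ) = 74.913768·(0.96860486 + 0.25124015·0.24860536) = 77.240927
y = r_b·(sin φ − φ·cos φ) = 74.913768·(0.24860536 − 0.25124015·0.96860486) = 0.393517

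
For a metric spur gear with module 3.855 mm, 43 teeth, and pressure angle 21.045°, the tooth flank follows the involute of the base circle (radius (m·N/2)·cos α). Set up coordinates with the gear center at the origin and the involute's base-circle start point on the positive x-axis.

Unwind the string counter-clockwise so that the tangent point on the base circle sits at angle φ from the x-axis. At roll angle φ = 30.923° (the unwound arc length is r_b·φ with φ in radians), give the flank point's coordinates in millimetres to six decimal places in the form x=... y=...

x=87.812945 y=3.936731

pitch radius r_p = m·N/2 = 3.855·43/2 = 82.882500
base radius r_b = r_p·cos α = 82.882500·cos 21.045° = 77.354128
roll angle φ = 30.923° = 0.53970816 rad
x = r_b·(cos φ + φ·sin φ) = 77.354128·(0.85785869 + 0.53970816·0.51388566) = 87.812945
y = r_b·(sin φ − φ·cos φ) = 77.354128·(0.51388566 − 0.53970816·0.85785869) = 3.936731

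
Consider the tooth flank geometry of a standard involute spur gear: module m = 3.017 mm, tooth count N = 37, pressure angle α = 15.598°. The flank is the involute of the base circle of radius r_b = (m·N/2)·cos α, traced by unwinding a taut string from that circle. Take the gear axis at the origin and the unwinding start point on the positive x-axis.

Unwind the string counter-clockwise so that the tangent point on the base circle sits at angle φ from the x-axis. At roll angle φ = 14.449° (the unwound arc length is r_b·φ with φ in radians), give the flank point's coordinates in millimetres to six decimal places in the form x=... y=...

x=55.441308 y=0.285569

pitch radius r_p = m·N/2 = 3.017·37/2 = 55.814500
base radius r_b = r_p·cos α = 55.814500·cos 15.598° = 53.758961
roll angle φ = 14.449° = 0.25218262 rad
x = r_b·(cos φ + φ·sin φ) = 53.758961·(0.96837012 + 0.25218262·0.24951814) = 55.441308
y = r_b·(sin φ − φ·cos φ) = 53.758961·(0.24951814 − 0.25218262·0.96837012) = 0.285569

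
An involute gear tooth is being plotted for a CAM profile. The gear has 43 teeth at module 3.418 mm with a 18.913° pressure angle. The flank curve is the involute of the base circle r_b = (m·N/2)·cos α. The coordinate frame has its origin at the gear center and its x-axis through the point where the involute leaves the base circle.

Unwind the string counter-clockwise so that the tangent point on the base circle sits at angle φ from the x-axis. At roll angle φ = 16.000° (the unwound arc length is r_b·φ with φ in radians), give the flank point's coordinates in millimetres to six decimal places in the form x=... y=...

x=72.177595 y=0.500711

pitch radius r_p = m·N/2 = 3.418·43/2 = 73.487000
base radius r_b = r_p·cos α = 73.487000·cos 18.913° = 69.519572
roll angle φ = 16.000° = 0.27925268 rad
x = r_b·(cos φ + φ·sin φ) = 69.519572·(0.96126170 + 0.27925268·0.27563736) = 72.177595
y = r_b·(sin φ − φ·cos φ) = 69.519572·(0.27563736 − 0.27925268·0.96126170) = 0.500711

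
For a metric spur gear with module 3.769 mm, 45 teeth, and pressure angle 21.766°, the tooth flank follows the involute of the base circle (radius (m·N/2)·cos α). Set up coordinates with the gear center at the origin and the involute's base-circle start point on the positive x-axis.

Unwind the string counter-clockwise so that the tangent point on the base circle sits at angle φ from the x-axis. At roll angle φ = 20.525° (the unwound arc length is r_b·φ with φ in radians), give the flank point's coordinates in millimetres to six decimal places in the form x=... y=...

pitch radius r_p = m·N/2 = 3.769·45/2 = 84.802500
base radius r_b = r_p·cos α = 84.802500·cos 21.766° = 78.756594
roll angle φ = 20.525° = 0.35822883 rad
x = r_b·(cos φ + φ·sin φ) = 78.756594·(0.93651929 + 0.35822883·0.35061605) = 83.648959
y = r_b·(sin φ − φ·cos φ) = 78.756594·(0.35061605 − 0.35822883·0.93651929) = 1.191417

x=83.648959 y=1.191417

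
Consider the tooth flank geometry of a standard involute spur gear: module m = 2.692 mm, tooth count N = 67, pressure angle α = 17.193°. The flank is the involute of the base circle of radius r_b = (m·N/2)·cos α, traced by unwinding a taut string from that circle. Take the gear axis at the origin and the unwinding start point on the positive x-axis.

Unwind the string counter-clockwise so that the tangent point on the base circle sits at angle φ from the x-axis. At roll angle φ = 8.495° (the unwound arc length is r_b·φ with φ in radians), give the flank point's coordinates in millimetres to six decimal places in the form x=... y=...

x=87.093903 y=0.093393

pitch radius r_p = m·N/2 = 2.692·67/2 = 90.182000
base radius r_b = r_p·cos α = 90.182000·cos 17.193° = 86.152171
roll angle φ = 8.495° = 0.14826572 rad
x = r_b·(cos φ + φ·sin φ) = 86.152171·(0.98902876 + 0.14826572·0.14772310) = 87.093903
y = r_b·(sin φ − φ·cos φ) = 86.152171·(0.14772310 − 0.14826572·0.98902876) = 0.093393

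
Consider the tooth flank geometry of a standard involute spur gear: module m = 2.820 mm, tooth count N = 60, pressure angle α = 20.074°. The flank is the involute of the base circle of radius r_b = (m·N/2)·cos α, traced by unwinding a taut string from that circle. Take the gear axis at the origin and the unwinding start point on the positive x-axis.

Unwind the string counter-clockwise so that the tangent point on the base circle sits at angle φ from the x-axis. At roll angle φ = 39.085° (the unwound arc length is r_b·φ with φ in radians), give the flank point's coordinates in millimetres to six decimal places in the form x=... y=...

x=95.852947 y=8.023187

pitch radius r_p = m·N/2 = 2.820·60/2 = 84.600000
base radius r_b = r_p·cos α = 84.600000·cos 20.074° = 79.460559
roll angle φ = 39.085° = 0.68216194 rad
x = r_b·(cos φ + φ·sin φ) = 79.460559·(0.77621149 + 0.68216194·0.63047262) = 95.852947
y = r_b·(sin φ − φ·cos φ) = 79.460559·(0.63047262 − 0.68216194·0.77621149) = 8.023187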